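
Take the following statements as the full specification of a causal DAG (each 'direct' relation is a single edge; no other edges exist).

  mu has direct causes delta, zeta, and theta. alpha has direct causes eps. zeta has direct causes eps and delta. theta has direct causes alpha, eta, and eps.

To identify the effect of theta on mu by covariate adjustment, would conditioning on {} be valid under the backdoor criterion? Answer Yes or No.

Backdoor paths from theta to mu (paths whose first edge points into theta):
  P1: theta <- eps -> zeta <- delta -> mu
  P2: theta <- eps -> zeta -> mu
  P3: theta <- alpha <- eps -> zeta <- delta -> mu
  P4: theta <- alpha <- eps -> zeta -> mu
Condition 1 (no descendant of theta in the set): holds — descendants of theta are {mu}; none are in {}.
Condition 2 (every backdoor path blocked by {}):
  P1: blocked at collider zeta (neither it nor any descendant is in the conditioning set).
  P2: open — no interior node is in the conditioning set.
  P3: blocked at collider zeta (neither it nor any descendant is in the conditioning set).
  P4: open — no interior node is in the conditioning set.
{} does not satisfy the backdoor criterion.

No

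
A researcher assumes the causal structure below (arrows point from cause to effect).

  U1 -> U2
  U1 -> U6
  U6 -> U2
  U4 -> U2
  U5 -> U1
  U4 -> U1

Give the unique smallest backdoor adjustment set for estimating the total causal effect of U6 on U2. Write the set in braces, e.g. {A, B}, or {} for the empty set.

{U1}

Variables eligible for adjustment (non-descendants of U6, excluding U6 and U2): {U1, U4, U5}.
Backdoor paths from U6 to U2:
  P1: U6 <- U1 <- U4 -> U2
  P2: U6 <- U1 -> U2
The empty set is not sufficient: P1 (U6 <- U1 <- U4 -> U2) has no collider blocking it and no conditioned non-collider, so it is open.
Try {U1}:
  P1: blocked at chain node U1 ∈ conditioning set.
  P2: blocked at fork node U1 ∈ conditioning set.
{U1} contains no descendant of U6 and blocks every backdoor path.
No other singleton works — e.g. {U4} leaves P2 open — so {U1} is the unique smallest valid adjustment set.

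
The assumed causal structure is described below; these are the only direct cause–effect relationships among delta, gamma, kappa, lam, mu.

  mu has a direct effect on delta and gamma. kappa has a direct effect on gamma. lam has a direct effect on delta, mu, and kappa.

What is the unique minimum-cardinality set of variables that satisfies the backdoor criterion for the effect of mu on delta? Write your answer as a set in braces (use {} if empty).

Variables eligible for adjustment (non-descendants of mu, excluding mu and delta): {kappa, lam}.
Backdoor paths from mu to delta:
  P1: mu <- lam -> delta
The empty set is not sufficient: P1 (mu <- lam -> delta) has no collider blocking it and no conditioned non-collider, so it is open.
Try {lam}:
  P1: blocked at fork node lam ∈ conditioning set.
{lam} contains no descendant of mu and blocks every backdoor path.
No other singleton works — e.g. {kappa} leaves P1 open — so {lam} is the unique smallest valid adjustment set.

{lam}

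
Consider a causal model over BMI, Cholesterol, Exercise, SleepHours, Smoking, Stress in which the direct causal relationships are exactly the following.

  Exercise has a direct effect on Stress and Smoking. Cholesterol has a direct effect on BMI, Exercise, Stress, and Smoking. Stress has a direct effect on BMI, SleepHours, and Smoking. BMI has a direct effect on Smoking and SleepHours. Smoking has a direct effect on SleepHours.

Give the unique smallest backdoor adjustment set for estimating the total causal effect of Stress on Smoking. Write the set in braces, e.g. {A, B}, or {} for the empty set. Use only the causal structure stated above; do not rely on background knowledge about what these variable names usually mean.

{Cholesterol, Exercise}

Variables eligible for adjustment (non-descendants of Stress, excluding Stress and Smoking): {Cholesterol, Exercise}.
Backdoor paths from Stress to Smoking:
  P1: Stress <- Cholesterol -> Exercise -> Smoking
  P2: Stress <- Cholesterol -> BMI -> Smoking
  P3: Stress <- Cholesterol -> BMI -> SleepHours <- Smoking
  P4: Stress <- Cholesterol -> Smoking
  P5: Stress <- Exercise <- Cholesterol -> BMI -> Smoking
  P6: Stress <- Exercise <- Cholesterol -> BMI -> SleepHours <- Smoking
  P7: Stress <- Exercise <- Cholesterol -> Smoking
  P8: Stress <- Exercise -> Smoking
The empty set is not sufficient: P1 (Stress <- Cholesterol -> Exercise -> Smoking) has no collider blocking it and no conditioned non-collider, so it is open.
Try {Cholesterol, Exercise}:
  P1: blocked at fork node Cholesterol ∈ conditioning set.
  P2: blocked at fork node Cholesterol ∈ conditioning set.
  P3: blocked at fork node Cholesterol ∈ conditioning set.
  P4: blocked at fork node Cholesterol ∈ conditioning set.
  P5: blocked at chain node Exercise ∈ conditioning set.
  P6: blocked at chain node Exercise ∈ conditioning set.
  P7: blocked at chain node Exercise ∈ conditioning set.
  P8: blocked at fork node Exercise ∈ conditioning set.
{Cholesterol, Exercise} contains no descendant of Stress and blocks every backdoor path.
Every element of {Cholesterol, Exercise} is needed (dropping Cholesterol leaves P2 open; dropping Exercise leaves P8 open), so no proper subset is valid.
Among all size-2 subsets of the eligible variables, only {Cholesterol, Exercise} blocks every backdoor path, so it is the unique smallest valid adjustment set.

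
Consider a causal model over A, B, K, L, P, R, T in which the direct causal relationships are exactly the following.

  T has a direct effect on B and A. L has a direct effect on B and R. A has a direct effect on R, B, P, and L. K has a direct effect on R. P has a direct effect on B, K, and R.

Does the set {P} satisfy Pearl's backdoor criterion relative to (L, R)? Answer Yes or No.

No

Backdoor paths from L to R (paths whose first edge points into L):
  P1: L <- A <- T -> B <- P -> K -> R
  P2: L <- A <- T -> B <- P -> R
  P3: L <- A -> P -> K -> R
  P4: L <- A -> P -> R
  P5: L <- A -> B <- P -> K -> R
  P6: L <- A -> B <- P -> R
  P7: L <- A -> R
Condition 1 (no descendant of L in the set): holds — descendants of L are {B, R}; none are in {P}.
Condition 2 (every backdoor path blocked by {P}):
  P1: blocked at collider B (neither it nor any descendant is in the conditioning set).
  P2: blocked at collider B (neither it nor any descendant is in the conditioning set).
  P3: blocked at chain node P ∈ conditioning set.
  P4: blocked at chain node P ∈ conditioning set.
  P5: blocked at collider B (neither it nor any descendant is in the conditioning set).
  P6: blocked at collider B (neither it nor any descendant is in the conditioning set).
  P7: open — no interior node is in the conditioning set.
{P} does not satisfy the backdoor criterion.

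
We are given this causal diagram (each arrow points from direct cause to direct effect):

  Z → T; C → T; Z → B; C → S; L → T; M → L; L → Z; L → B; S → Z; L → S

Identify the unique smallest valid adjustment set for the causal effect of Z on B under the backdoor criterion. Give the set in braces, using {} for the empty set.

Variables eligible for adjustment (non-descendants of Z, excluding Z and B): {C, L, M, S}.
Backdoor paths from Z to B:
  P1: Z <- L -> B
  P2: Z <- S <- L -> B
  P3: Z <- S <- C -> T <- L -> B
The empty set is not sufficient: P1 (Z <- L -> B) has no collider blocking it and no conditioned non-collider, so it is open.
Try {L}:
  P1: blocked at fork node L ∈ conditioning set.
  P2: blocked at fork node L ∈ conditioning set.
  P3: blocked at collider T (neither it nor any descendant is in the conditioning set).
{L} contains no descendant of Z and blocks every backdoor path.
No other singleton works — e.g. {M} leaves P1 open — so {L} is the unique smallest valid adjustment set.

{L}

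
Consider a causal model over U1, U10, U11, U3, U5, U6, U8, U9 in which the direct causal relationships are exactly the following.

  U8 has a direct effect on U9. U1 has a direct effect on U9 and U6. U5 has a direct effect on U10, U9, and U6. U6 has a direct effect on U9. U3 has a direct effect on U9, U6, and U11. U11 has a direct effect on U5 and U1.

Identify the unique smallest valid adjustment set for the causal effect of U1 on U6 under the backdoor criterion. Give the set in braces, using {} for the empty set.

Variables eligible for adjustment (non-descendants of U1, excluding U1 and U6): {U10, U11, U3, U5, U8}.
Backdoor paths from U1 to U6:
  P1: U1 <- U11 <- U3 -> U6
  P2: U1 <- U11 <- U3 -> U9 <- U5 -> U6
  P3: U1 <- U11 <- U3 -> U9 <- U6
  P4: U1 <- U11 -> U5 -> U6
  P5: U1 <- U11 -> U5 -> U9 <- U3 -> U6
  P6: U1 <- U11 -> U5 -> U9 <- U6
The empty set is not sufficient: P1 (U1 <- U11 <- U3 -> U6) has no collider blocking it and no conditioned non-collider, so it is open.
Try {U11}:
  P1: blocked at chain node U11 ∈ conditioning set.
  P2: blocked at chain node U11 ∈ conditioning set.
  P3: blocked at chain node U11 ∈ conditioning set.
  P4: blocked at fork node U11 ∈ conditioning set.
  P5: blocked at fork node U11 ∈ conditioning set.
  P6: blocked at fork node U11 ∈ conditioning set.
{U11} contains no descendant of U1 and blocks every backdoor path.
No other singleton works — e.g. {U8} leaves P1 open — so {U11} is the unique smallest valid adjustment set.

{U11}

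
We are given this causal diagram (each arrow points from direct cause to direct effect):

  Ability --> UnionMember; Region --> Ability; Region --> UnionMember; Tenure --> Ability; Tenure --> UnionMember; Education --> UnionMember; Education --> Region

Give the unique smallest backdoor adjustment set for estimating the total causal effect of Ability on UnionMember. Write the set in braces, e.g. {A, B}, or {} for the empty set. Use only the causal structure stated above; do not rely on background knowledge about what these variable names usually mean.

{Region, Tenure}

Variables eligible for adjustment (non-descendants of Ability, excluding Ability and UnionMember): {Education, Region, Tenure}.
Backdoor paths from Ability to UnionMember:
  P1: Ability <- Tenure -> UnionMember
  P2: Ability <- Region <- Education -> UnionMember
  P3: Ability <- Region -> UnionMember
The empty set is not sufficient: P1 (Ability <- Tenure -> UnionMember) has no collider blocking it and no conditioned non-collider, so it is open.
Try {Region, Tenure}:
  P1: blocked at fork node Tenure ∈ conditioning set.
  P2: blocked at chain node Region ∈ conditioning set.
  P3: blocked at fork node Region ∈ conditioning set.
{Region, Tenure} contains no descendant of Ability and blocks every backdoor path.
Every element of {Region, Tenure} is needed (dropping Region leaves P2 open; dropping Tenure leaves P1 open), so no proper subset is valid.
Among all size-2 subsets of the eligible variables, only {Region, Tenure} blocks every backdoor path, so it is the unique smallest valid adjustment set.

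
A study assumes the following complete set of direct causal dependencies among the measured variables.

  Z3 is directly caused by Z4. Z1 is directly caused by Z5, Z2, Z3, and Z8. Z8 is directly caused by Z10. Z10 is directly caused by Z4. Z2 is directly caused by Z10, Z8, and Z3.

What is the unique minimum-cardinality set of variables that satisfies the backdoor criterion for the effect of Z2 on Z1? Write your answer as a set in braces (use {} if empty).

{Z3, Z8}

Variables eligible for adjustment (non-descendants of Z2, excluding Z2 and Z1): {Z10, Z3, Z4, Z5, Z8}.
Backdoor paths from Z2 to Z1:
  P1: Z2 <- Z10 <- Z4 -> Z3 -> Z1
  P2: Z2 <- Z10 -> Z8 -> Z1
  P3: Z2 <- Z8 <- Z10 <- Z4 -> Z3 -> Z1
  P4: Z2 <- Z8 -> Z1
  P5: Z2 <- Z3 <- Z4 -> Z10 -> Z8 -> Z1
  P6: Z2 <- Z3 -> Z1
The empty set is not sufficient: P1 (Z2 <- Z10 <- Z4 -> Z3 -> Z1) has no collider blocking it and no conditioned non-collider, so it is open.
Try {Z3, Z8}:
  P1: blocked at chain node Z3 ∈ conditioning set.
  P2: blocked at chain node Z8 ∈ conditioning set.
  P3: blocked at chain node Z8 ∈ conditioning set.
  P4: blocked at fork node Z8 ∈ conditioning set.
  P5: blocked at chain node Z3 ∈ conditioning set.
  P6: blocked at fork node Z3 ∈ conditioning set.
{Z3, Z8} contains no descendant of Z2 and blocks every backdoor path.
Every element of {Z3, Z8} is needed (dropping Z3 leaves P1 open; dropping Z8 leaves P2 open), so no proper subset is valid.
Among all size-2 subsets of the eligible variables, only {Z3, Z8} blocks every backdoor path, so it is the unique smallest valid adjustment set.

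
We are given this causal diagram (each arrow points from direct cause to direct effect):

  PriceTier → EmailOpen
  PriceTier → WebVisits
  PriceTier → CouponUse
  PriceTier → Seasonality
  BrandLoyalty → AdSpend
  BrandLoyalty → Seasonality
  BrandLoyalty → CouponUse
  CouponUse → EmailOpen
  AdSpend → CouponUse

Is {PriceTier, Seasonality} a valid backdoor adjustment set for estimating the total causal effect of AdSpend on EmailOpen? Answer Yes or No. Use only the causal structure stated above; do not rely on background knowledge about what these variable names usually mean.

Backdoor paths from AdSpend to EmailOpen (paths whose first edge points into AdSpend):
  P1: AdSpend <- BrandLoyalty -> Seasonality <- PriceTier -> CouponUse -> EmailOpen
  P2: AdSpend <- BrandLoyalty -> Seasonality <- PriceTier -> EmailOpen
  P3: AdSpend <- BrandLoyalty -> CouponUse <- PriceTier -> EmailOpen
  P4: AdSpend <- BrandLoyalty -> CouponUse -> EmailOpen
Condition 1 (no descendant of AdSpend in the set): holds — descendants of AdSpend are {CouponUse, EmailOpen}; none are in {PriceTier, Seasonality}.
Condition 2 (every backdoor path blocked by {PriceTier, Seasonality}):
  P1: blocked at fork node PriceTier ∈ conditioning set.
  P2: blocked at fork node PriceTier ∈ conditioning set.
  P3: blocked at collider CouponUse (neither it nor any descendant is in the conditioning set).
  P4: open — no interior node is in the conditioning set.
{PriceTier, Seasonality} does not satisfy the backdoor criterion.

No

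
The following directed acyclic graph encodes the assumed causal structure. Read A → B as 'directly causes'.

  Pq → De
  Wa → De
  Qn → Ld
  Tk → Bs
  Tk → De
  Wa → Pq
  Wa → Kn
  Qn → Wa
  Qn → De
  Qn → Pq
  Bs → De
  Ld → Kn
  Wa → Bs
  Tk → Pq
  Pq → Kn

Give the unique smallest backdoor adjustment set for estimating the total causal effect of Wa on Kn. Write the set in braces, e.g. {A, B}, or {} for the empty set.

Variables eligible for adjustment (non-descendants of Wa, excluding Wa and Kn): {Ld, Qn, Tk}.
Backdoor paths from Wa to Kn:
  P1: Wa <- Qn -> Ld -> Kn
  P2: Wa <- Qn -> Pq -> Kn
  P3: Wa <- Qn -> De <- Tk -> Pq -> Kn
  P4: Wa <- Qn -> De <- Pq -> Kn
  P5: Wa <- Qn -> De <- Bs <- Tk -> Pq -> Kn
The empty set is not sufficient: P1 (Wa <- Qn -> Ld -> Kn) has no collider blocking it and no conditioned non-collider, so it is open.
Try {Qn}:
  P1: blocked at fork node Qn ∈ conditioning set.
  P2: blocked at fork node Qn ∈ conditioning set.
  P3: blocked at fork node Qn ∈ conditioning set.
  P4: blocked at fork node Qn ∈ conditioning set.
  P5: blocked at fork node Qn ∈ conditioning set.
{Qn} contains no descendant of Wa and blocks every backdoor path.
No other singleton works — e.g. {Ld} leaves P2 open — so {Qn} is the unique smallest valid adjustment set.

{Qn}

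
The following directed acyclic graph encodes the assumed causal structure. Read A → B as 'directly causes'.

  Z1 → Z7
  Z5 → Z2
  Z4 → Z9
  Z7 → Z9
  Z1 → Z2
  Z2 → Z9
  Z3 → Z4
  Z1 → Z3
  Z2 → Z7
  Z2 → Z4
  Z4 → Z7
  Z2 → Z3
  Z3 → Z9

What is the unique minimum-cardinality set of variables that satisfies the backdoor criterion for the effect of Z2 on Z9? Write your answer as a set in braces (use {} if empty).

Variables eligible for adjustment (non-descendants of Z2, excluding Z2 and Z9): {Z1, Z5}.
Backdoor paths from Z2 to Z9:
  P1: Z2 <- Z1 -> Z3 -> Z4 -> Z7 -> Z9
  P2: Z2 <- Z1 -> Z3 -> Z4 -> Z9
  P3: Z2 <- Z1 -> Z3 -> Z9
  P4: Z2 <- Z1 -> Z7 <- Z4 <- Z3 -> Z9
  P5: Z2 <- Z1 -> Z7 <- Z4 -> Z9
  P6: Z2 <- Z1 -> Z7 -> Z9
The empty set is not sufficient: P1 (Z2 <- Z1 -> Z3 -> Z4 -> Z7 -> Z9) has no collider blocking it and no conditioned non-collider, so it is open.
Try {Z1}:
  P1: blocked at fork node Z1 ∈ conditioning set.
  P2: blocked at fork node Z1 ∈ conditioning set.
  P3: blocked at fork node Z1 ∈ conditioning set.
  P4: blocked at fork node Z1 ∈ conditioning set.
  P5: blocked at fork node Z1 ∈ conditioning set.
  P6: blocked at fork node Z1 ∈ conditioning set.
{Z1} contains no descendant of Z2 and blocks every backdoor path.
No other singleton works — e.g. {Z5} leaves P1 open — so {Z1} is the unique smallest valid adjustment set.

{Z1}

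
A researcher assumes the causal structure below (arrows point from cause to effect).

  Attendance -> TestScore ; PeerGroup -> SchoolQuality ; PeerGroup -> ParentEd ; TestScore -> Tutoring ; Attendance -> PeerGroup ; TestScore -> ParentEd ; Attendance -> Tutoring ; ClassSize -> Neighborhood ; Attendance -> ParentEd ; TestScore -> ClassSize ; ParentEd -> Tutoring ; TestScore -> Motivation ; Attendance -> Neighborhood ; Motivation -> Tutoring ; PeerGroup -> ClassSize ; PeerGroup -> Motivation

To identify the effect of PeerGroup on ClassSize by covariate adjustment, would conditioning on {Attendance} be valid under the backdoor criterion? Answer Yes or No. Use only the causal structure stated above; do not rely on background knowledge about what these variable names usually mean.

Backdoor paths from PeerGroup to ClassSize (paths whose first edge points into PeerGroup):
  P1: PeerGroup <- Attendance -> TestScore -> ClassSize
  P2: PeerGroup <- Attendance -> ParentEd <- TestScore -> ClassSize
  P3: PeerGroup <- Attendance -> ParentEd -> Tutoring <- TestScore -> ClassSize
  P4: PeerGroup <- Attendance -> ParentEd -> Tutoring <- Motivation <- TestScore -> ClassSize
  P5: PeerGroup <- Attendance -> Neighborhood <- ClassSize
  P6: PeerGroup <- Attendance -> Tutoring <- TestScore -> ClassSize
  P7: PeerGroup <- Attendance -> Tutoring <- ParentEd <- TestScore -> ClassSize
  P8: PeerGroup <- Attendance -> Tutoring <- Motivation <- TestScore -> ClassSize
Condition 1 (no descendant of PeerGroup in the set): holds — descendants of PeerGroup are {ClassSize, Motivation, Neighborhood, ParentEd, SchoolQuality, Tutoring}; none are in {Attendance}.
Condition 2 (every backdoor path blocked by {Attendance}):
  P1: blocked at fork node Attendance ∈ conditioning set.
  P2: blocked at fork node Attendance ∈ conditioning set.
  P3: blocked at fork node Attendance ∈ conditioning set.
  P4: blocked at fork node Attendance ∈ conditioning set.
  P5: blocked at fork node Attendance ∈ conditioning set.
  P6: blocked at fork node Attendance ∈ conditioning set.
  P7: blocked at fork node Attendance ∈ conditioning set.
  P8: blocked at fork node Attendance ∈ conditioning set.
{Attendance} satisfies the backdoor criterion.

Yes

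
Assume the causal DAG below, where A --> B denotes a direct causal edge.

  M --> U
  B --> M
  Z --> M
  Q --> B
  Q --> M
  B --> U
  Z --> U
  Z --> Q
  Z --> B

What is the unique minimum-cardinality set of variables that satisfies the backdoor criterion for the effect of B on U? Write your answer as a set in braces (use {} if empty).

Variables eligible for adjustment (non-descendants of B, excluding B and U): {Q, Z}.
Backdoor paths from B to U:
  P1: B <- Z -> Q -> M -> U
  P2: B <- Z -> M -> U
  P3: B <- Z -> U
  P4: B <- Q <- Z -> M -> U
  P5: B <- Q <- Z -> U
  P6: B <- Q -> M <- Z -> U
  P7: B <- Q -> M -> U
The empty set is not sufficient: P1 (B <- Z -> Q -> M -> U) has no collider blocking it and no conditioned non-collider, so it is open.
Try {Q, Z}:
  P1: blocked at fork node Z ∈ conditioning set.
  P2: blocked at fork node Z ∈ conditioning set.
  P3: blocked at fork node Z ∈ conditioning set.
  P4: blocked at chain node Q ∈ conditioning set.
  P5: blocked at chain node Q ∈ conditioning set.
  P6: blocked at fork node Q ∈ conditioning set.
  P7: blocked at fork node Q ∈ conditioning set.
{Q, Z} contains no descendant of B and blocks every backdoor path.
Every element of {Q, Z} is needed (dropping Q leaves P7 open; dropping Z leaves P2 open), so no proper subset is valid.
Among all size-2 subsets of the eligible variables, only {Q, Z} blocks every backdoor path, so it is the unique smallest valid adjustment set.

{Q, Z}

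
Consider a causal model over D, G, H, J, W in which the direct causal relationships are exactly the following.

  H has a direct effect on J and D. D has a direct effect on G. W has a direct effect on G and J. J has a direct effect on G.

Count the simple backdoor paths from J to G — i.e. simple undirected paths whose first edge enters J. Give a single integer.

A backdoor path from J to G is any simple undirected path whose first edge points into J (i.e. leaves J via a parent).
Parents of J: {H, W}.
Enumerating:
  P1: J <- W -> G
  P2: J <- H -> D -> G
That exhausts the simple backdoor paths. Count: 2.

2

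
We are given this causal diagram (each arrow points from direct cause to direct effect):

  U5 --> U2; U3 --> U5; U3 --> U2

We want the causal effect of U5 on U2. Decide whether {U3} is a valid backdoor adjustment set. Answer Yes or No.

Backdoor paths from U5 to U2 (paths whose first edge points into U5):
  P1: U5 <- U3 -> U2
Condition 1 (no descendant of U5 in the set): holds — descendants of U5 are {U2}; none are in {U3}.
Condition 2 (every backdoor path blocked by {U3}):
  P1: blocked at fork node U3 ∈ conditioning set.
{U3} satisfies the backdoor criterion.

Yes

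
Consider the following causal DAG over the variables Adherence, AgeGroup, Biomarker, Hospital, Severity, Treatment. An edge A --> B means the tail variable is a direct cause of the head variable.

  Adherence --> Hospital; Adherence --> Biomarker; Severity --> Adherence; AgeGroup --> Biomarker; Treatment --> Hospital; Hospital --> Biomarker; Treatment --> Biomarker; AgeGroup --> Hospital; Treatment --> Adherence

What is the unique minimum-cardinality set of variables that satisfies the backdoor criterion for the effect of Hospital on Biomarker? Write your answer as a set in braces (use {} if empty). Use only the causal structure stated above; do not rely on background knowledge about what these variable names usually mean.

Variables eligible for adjustment (non-descendants of Hospital, excluding Hospital and Biomarker): {Adherence, AgeGroup, Severity, Treatment}.
Backdoor paths from Hospital to Biomarker:
  P1: Hospital <- Treatment -> Adherence -> Biomarker
  P2: Hospital <- Treatment -> Biomarker
  P3: Hospital <- Adherence <- Treatment -> Biomarker
  P4: Hospital <- Adherence -> Biomarker
  P5: Hospital <- AgeGroup -> Biomarker
The empty set is not sufficient: P1 (Hospital <- Treatment -> Adherence -> Biomarker) has no collider blocking it and no conditioned non-collider, so it is open.
Try {Adherence, AgeGroup, Treatment}:
  P1: blocked at fork node Treatment ∈ conditioning set.
  P2: blocked at fork node Treatment ∈ conditioning set.
  P3: blocked at chain node Adherence ∈ conditioning set.
  P4: blocked at fork node Adherence ∈ conditioning set.
  P5: blocked at fork node AgeGroup ∈ conditioning set.
{Adherence, AgeGroup, Treatment} contains no descendant of Hospital and blocks every backdoor path.
Every element of {Adherence, AgeGroup, Treatment} is needed (dropping Adherence leaves P4 open; dropping AgeGroup leaves P5 open; dropping Treatment leaves P2 open), so no proper subset is valid.
Among all size-3 subsets of the eligible variables, only {Adherence, AgeGroup, Treatment} blocks every backdoor path, so it is the unique smallest valid adjustment set.

{Adherence, AgeGroup, Treatment}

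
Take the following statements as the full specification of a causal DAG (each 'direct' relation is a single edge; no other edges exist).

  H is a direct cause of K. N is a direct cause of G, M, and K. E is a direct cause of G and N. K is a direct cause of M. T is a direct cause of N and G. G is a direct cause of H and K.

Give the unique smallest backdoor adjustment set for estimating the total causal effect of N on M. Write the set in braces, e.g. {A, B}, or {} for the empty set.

Variables eligible for adjustment (non-descendants of N, excluding N and M): {E, T}.
Backdoor paths from N to M:
  P1: N <- E -> G -> H -> K -> M
  P2: N <- E -> G -> K -> M
  P3: N <- T -> G -> H -> K -> M
  P4: N <- T -> G -> K -> M
The empty set is not sufficient: P1 (N <- E -> G -> H -> K -> M) has no collider blocking it and no conditioned non-collider, so it is open.
Try {E, T}:
  P1: blocked at fork node E ∈ conditioning set.
  P2: blocked at fork node E ∈ conditioning set.
  P3: blocked at fork node T ∈ conditioning set.
  P4: blocked at fork node T ∈ conditioning set.
{E, T} contains no descendant of N and blocks every backdoor path.
Every element of {E, T} is needed (dropping E leaves P1 open; dropping T leaves P3 open), so no proper subset is valid.
Among all size-2 subsets of the eligible variables, only {E, T} blocks every backdoor path, so it is the unique smallest valid adjustment set.

{E, T}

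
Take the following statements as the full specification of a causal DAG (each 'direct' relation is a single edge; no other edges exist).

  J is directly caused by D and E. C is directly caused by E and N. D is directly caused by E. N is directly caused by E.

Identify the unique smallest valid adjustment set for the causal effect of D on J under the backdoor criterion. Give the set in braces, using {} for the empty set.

{E}

Variables eligible for adjustment (non-descendants of D, excluding D and J): {C, E, N}.
Backdoor paths from D to J:
  P1: D <- E -> J
The empty set is not sufficient: P1 (D <- E -> J) has no collider blocking it and no conditioned non-collider, so it is open.
Try {E}:
  P1: blocked at fork node E ∈ conditioning set.
{E} contains no descendant of D and blocks every backdoor path.
No other singleton works — e.g. {N} leaves P1 open — so {E} is the unique smallest valid adjustment set.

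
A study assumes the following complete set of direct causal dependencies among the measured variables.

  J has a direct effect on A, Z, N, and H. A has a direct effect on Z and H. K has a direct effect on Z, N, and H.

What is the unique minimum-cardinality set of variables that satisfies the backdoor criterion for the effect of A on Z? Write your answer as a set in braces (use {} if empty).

{J}

Variables eligible for adjustment (non-descendants of A, excluding A and Z): {J, K, N}.
Backdoor paths from A to Z:
  P1: A <- J -> Z
  P2: A <- J -> H <- K -> Z
  P3: A <- J -> N <- K -> Z
The empty set is not sufficient: P1 (A <- J -> Z) has no collider blocking it and no conditioned non-collider, so it is open.
Try {J}:
  P1: blocked at fork node J ∈ conditioning set.
  P2: blocked at fork node J ∈ conditioning set.
  P3: blocked at fork node J ∈ conditioning set.
{J} contains no descendant of A and blocks every backdoor path.
No other singleton works — e.g. {K} leaves P1 open — so {J} is the unique smallest valid adjustment set.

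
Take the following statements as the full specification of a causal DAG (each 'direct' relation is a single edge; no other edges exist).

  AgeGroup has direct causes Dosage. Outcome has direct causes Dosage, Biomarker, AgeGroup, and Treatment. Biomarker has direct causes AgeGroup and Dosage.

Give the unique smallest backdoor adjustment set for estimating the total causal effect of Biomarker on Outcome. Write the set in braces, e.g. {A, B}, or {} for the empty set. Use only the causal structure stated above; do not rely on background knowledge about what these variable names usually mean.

Variables eligible for adjustment (non-descendants of Biomarker, excluding Biomarker and Outcome): {AgeGroup, Dosage, Treatment}.
Backdoor paths from Biomarker to Outcome:
  P1: Biomarker <- Dosage -> AgeGroup -> Outcome
  P2: Biomarker <- Dosage -> Outcome
  P3: Biomarker <- AgeGroup <- Dosage -> Outcome
  P4: Biomarker <- AgeGroup -> Outcome
The empty set is not sufficient: P1 (Biomarker <- Dosage -> AgeGroup -> Outcome) has no collider blocking it and no conditioned non-collider, so it is open.
Try {AgeGroup, Dosage}:
  P1: blocked at fork node Dosage ∈ conditioning set.
  P2: blocked at fork node Dosage ∈ conditioning set.
  P3: blocked at chain node AgeGroup ∈ conditioning set.
  P4: blocked at fork node AgeGroup ∈ conditioning set.
{AgeGroup, Dosage} contains no descendant of Biomarker and blocks every backdoor path.
Every element of {AgeGroup, Dosage} is needed (dropping AgeGroup leaves P4 open; dropping Dosage leaves P2 open), so no proper subset is valid.
Among all size-2 subsets of the eligible variables, only {AgeGroup, Dosage} blocks every backdoor path, so it is the unique smallest valid adjustment set.

{AgeGroup, Dosage}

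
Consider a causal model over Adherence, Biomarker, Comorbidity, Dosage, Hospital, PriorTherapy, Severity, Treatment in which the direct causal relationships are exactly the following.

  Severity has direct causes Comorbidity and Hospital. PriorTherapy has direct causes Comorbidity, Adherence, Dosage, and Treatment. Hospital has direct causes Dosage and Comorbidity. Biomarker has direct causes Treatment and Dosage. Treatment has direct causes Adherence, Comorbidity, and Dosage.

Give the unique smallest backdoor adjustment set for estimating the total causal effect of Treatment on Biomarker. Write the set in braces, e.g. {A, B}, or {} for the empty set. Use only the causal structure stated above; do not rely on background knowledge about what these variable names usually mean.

{Dosage}

Variables eligible for adjustment (non-descendants of Treatment, excluding Treatment and Biomarker): {Adherence, Comorbidity, Dosage, Hospital, Severity}.
Backdoor paths from Treatment to Biomarker:
  P1: Treatment <- Comorbidity -> Hospital <- Dosage -> Biomarker
  P2: Treatment <- Comorbidity -> PriorTherapy <- Dosage -> Biomarker
  P3: Treatment <- Comorbidity -> Severity <- Hospital <- Dosage -> Biomarker
  P4: Treatment <- Dosage -> Biomarker
  P5: Treatment <- Adherence -> PriorTherapy <- Comorbidity -> Hospital <- Dosage -> Biomarker
  P6: Treatment <- Adherence -> PriorTherapy <- Comorbidity -> Severity <- Hospital <- Dosage -> Biomarker
  P7: Treatment <- Adherence -> PriorTherapy <- Dosage -> Biomarker
The empty set is not sufficient: P4 (Treatment <- Dosage -> Biomarker) has no collider blocking it and no conditioned non-collider, so it is open.
Try {Dosage}:
  P1: blocked at collider Hospital (neither it nor any descendant is in the conditioning set).
  P2: blocked at collider PriorTherapy (neither it nor any descendant is in the conditioning set).
  P3: blocked at collider Severity (neither it nor any descendant is in the conditioning set).
  P4: blocked at fork node Dosage ∈ conditioning set.
  P5: blocked at collider PriorTherapy (neither it nor any descendant is in the conditioning set).
  P6: blocked at collider PriorTherapy (neither it nor any descendant is in the conditioning set).
  P7: blocked at collider PriorTherapy (neither it nor any descendant is in the conditioning set).
{Dosage} contains no descendant of Treatment and blocks every backdoor path.
No other singleton works — e.g. {Comorbidity} leaves P4 open — so {Dosage} is the unique smallest valid adjustment set.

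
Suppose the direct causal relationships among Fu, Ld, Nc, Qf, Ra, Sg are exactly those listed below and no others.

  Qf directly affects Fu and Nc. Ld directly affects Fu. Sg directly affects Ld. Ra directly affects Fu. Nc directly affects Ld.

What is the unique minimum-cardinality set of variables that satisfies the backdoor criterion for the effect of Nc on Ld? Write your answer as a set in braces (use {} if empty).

Variables eligible for adjustment (non-descendants of Nc, excluding Nc and Ld): {Qf, Ra, Sg}.
Backdoor paths from Nc to Ld:
  P1: Nc <- Qf -> Fu <- Ld
Each backdoor path contains an unconditioned collider, so every path is already blocked with the empty conditioning set:
  P1: blocked at collider Fu (neither it nor any descendant is in the conditioning set).
The empty set is therefore the unique smallest valid set.

{}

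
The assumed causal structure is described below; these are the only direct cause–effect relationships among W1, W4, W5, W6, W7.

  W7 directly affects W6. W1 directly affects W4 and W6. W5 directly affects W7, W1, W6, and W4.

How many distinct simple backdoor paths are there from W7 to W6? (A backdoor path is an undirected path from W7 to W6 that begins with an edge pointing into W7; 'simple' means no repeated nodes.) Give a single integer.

3

A backdoor path from W7 to W6 is any simple undirected path whose first edge points into W7 (i.e. leaves W7 via a parent).
Parents of W7: {W5}.
Enumerating:
  P1: W7 <- W5 -> W1 -> W6
  P2: W7 <- W5 -> W4 <- W1 -> W6
  P3: W7 <- W5 -> W6
That exhausts the simple backdoor paths. Count: 3.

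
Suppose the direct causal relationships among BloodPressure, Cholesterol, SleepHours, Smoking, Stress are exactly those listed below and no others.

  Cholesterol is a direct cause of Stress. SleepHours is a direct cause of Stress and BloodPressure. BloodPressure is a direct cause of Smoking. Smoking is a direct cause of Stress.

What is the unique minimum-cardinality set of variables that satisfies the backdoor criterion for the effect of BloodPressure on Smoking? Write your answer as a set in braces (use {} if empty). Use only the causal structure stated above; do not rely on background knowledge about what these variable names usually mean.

Variables eligible for adjustment (non-descendants of BloodPressure, excluding BloodPressure and Smoking): {Cholesterol, SleepHours}.
Backdoor paths from BloodPressure to Smoking:
  P1: BloodPressure <- SleepHours -> Stress <- Smoking
Each backdoor path contains an unconditioned collider, so every path is already blocked with the empty conditioning set:
  P1: blocked at collider Stress (neither it nor any descendant is in the conditioning set).
The empty set is therefore the unique smallest valid set.

{}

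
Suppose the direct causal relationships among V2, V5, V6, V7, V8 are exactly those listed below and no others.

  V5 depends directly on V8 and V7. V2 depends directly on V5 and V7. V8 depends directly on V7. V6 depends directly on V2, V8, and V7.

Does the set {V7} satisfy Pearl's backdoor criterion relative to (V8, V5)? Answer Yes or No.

Backdoor paths from V8 to V5 (paths whose first edge points into V8):
  P1: V8 <- V7 -> V5
  P2: V8 <- V7 -> V2 <- V5
  P3: V8 <- V7 -> V6 <- V2 <- V5
Condition 1 (no descendant of V8 in the set): holds — descendants of V8 are {V2, V5, V6}; none are in {V7}.
Condition 2 (every backdoor path blocked by {V7}):
  P1: blocked at fork node V7 ∈ conditioning set.
  P2: blocked at fork node V7 ∈ conditioning set.
  P3: blocked at fork node V7 ∈ conditioning set.
{V7} satisfies the backdoor criterion.

Yes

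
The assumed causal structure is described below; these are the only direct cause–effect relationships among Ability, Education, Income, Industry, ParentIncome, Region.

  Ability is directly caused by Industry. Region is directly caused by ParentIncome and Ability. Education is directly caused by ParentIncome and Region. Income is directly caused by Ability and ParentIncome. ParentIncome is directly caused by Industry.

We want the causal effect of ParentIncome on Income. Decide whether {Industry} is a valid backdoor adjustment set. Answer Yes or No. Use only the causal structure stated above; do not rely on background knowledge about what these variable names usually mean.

Backdoor paths from ParentIncome to Income (paths whose first edge points into ParentIncome):
  P1: ParentIncome <- Industry -> Ability -> Income
Condition 1 (no descendant of ParentIncome in the set): holds — descendants of ParentIncome are {Education, Income, Region}; none are in {Industry}.
Condition 2 (every backdoor path blocked by {Industry}):
  P1: blocked at fork node Industry ∈ conditioning set.
{Industry} satisfies the backdoor criterion.

Yes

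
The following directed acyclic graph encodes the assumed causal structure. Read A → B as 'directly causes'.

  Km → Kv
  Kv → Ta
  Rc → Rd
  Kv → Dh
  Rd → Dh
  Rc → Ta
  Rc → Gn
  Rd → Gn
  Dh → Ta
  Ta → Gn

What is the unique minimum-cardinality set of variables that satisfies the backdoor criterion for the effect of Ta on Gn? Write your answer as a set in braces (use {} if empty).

{Rc, Rd}

Variables eligible for adjustment (non-descendants of Ta, excluding Ta and Gn): {Dh, Km, Kv, Rc, Rd}.
Backdoor paths from Ta to Gn:
  P1: Ta <- Rc -> Rd -> Gn
  P2: Ta <- Rc -> Gn
  P3: Ta <- Kv -> Dh <- Rd <- Rc -> Gn
  P4: Ta <- Kv -> Dh <- Rd -> Gn
  P5: Ta <- Dh <- Rd <- Rc -> Gn
  P6: Ta <- Dh <- Rd -> Gn
The empty set is not sufficient: P1 (Ta <- Rc -> Rd -> Gn) has no collider blocking it and no conditioned non-collider, so it is open.
Try {Rc, Rd}:
  P1: blocked at fork node Rc ∈ conditioning set.
  P2: blocked at fork node Rc ∈ conditioning set.
  P3: blocked at collider Dh (neither it nor any descendant is in the conditioning set).
  P4: blocked at collider Dh (neither it nor any descendant is in the conditioning set).
  P5: blocked at chain node Rd ∈ conditioning set.
  P6: blocked at fork node Rd ∈ conditioning set.
{Rc, Rd} contains no descendant of Ta and blocks every backdoor path.
Every element of {Rc, Rd} is needed (dropping Rc leaves P2 open; dropping Rd leaves P6 open), so no proper subset is valid.
Among all size-2 subsets of the eligible variables, only {Rc, Rd} blocks every backdoor path, so it is the unique smallest valid adjustment set.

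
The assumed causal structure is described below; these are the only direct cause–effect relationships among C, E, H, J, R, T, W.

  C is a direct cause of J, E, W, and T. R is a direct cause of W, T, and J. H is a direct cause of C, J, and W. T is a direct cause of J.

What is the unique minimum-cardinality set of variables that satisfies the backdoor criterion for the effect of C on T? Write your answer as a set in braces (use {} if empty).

{}

Variables eligible for adjustment (non-descendants of C, excluding C and T): {H, R}.
Backdoor paths from C to T:
  P1: C <- H -> J <- R -> T
  P2: C <- H -> J <- T
  P3: C <- H -> W <- R -> T
  P4: C <- H -> W <- R -> J <- T
Each backdoor path contains an unconditioned collider, so every path is already blocked with the empty conditioning set:
  P1: blocked at collider J (neither it nor any descendant is in the conditioning set).
  P2: blocked at collider J (neither it nor any descendant is in the conditioning set).
  P3: blocked at collider W (neither it nor any descendant is in the conditioning set).
  P4: blocked at collider W (neither it nor any descendant is in the conditioning set).
The empty set is therefore the unique smallest valid set.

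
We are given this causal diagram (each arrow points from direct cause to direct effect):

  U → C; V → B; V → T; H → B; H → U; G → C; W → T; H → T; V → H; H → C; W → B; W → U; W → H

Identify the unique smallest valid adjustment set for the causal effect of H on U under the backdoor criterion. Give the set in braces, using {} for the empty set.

Variables eligible for adjustment (non-descendants of H, excluding H and U): {G, V, W}.
Backdoor paths from H to U:
  P1: H <- V -> B <- W -> U
  P2: H <- V -> T <- W -> U
  P3: H <- W -> U
The empty set is not sufficient: P3 (H <- W -> U) has no collider blocking it and no conditioned non-collider, so it is open.
Try {W}:
  P1: blocked at collider B (neither it nor any descendant is in the conditioning set).
  P2: blocked at collider T (neither it nor any descendant is in the conditioning set).
  P3: blocked at fork node W ∈ conditioning set.
{W} contains no descendant of H and blocks every backdoor path.
No other singleton works — e.g. {V} leaves P3 open — so {W} is the unique smallest valid adjustment set.

{W}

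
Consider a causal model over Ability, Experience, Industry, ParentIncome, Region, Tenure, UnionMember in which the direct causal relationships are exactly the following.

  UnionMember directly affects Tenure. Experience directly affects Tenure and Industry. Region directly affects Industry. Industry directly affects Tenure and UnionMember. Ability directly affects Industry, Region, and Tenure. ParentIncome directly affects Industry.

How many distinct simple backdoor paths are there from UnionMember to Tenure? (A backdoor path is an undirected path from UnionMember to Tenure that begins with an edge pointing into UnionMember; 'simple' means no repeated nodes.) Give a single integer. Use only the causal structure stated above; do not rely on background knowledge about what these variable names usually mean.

4

A backdoor path from UnionMember to Tenure is any simple undirected path whose first edge points into UnionMember (i.e. leaves UnionMember via a parent).
Parents of UnionMember: {Industry}.
Enumerating:
  P1: UnionMember <- Industry <- Experience -> Tenure
  P2: UnionMember <- Industry <- Ability -> Tenure
  P3: UnionMember <- Industry <- Region <- Ability -> Tenure
  P4: UnionMember <- Industry -> Tenure
That exhausts the simple backdoor paths. Count: 4.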